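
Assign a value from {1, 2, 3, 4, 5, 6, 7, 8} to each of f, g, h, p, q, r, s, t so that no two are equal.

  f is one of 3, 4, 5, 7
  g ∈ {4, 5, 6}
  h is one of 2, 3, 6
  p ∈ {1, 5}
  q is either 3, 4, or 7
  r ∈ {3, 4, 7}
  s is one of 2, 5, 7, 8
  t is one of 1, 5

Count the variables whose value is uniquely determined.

Among the 8 variables, 8 fits only s (and all 8 values in {1, 2, 3, 4, 5, 6, 7, 8} must be used), so s = 8.
The 7 still-open variables draw from only 7 values {1, 2, 3, 4, 5, 6, 7}, so each is used; only h can be 2, hence h = 2.
The 6 still-open variables together cover exactly {1, 3, 4, 5, 6, 7} — 6 values for 6 variables — and 6 appears only in g's list, so g = 6.
p and t between them cover only {1, 5} — a naked pair. Remove those values from f.
Determined: g=6, h=2, s=8. The other variables each still have more than one consistent value. That makes 3.

3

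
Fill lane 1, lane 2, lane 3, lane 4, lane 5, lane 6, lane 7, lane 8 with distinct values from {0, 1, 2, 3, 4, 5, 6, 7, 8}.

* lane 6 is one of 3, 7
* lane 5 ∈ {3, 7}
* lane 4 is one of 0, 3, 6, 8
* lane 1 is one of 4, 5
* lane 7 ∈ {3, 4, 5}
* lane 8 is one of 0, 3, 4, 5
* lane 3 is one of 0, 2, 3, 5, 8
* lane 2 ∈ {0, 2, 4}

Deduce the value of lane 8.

The 8 variables draw from only 8 values {0, 2, 3, 4, 5, 6, 7, 8}, so each is used; only lane 4 can be 6, hence lane 4 = 6.
Among the 7 still-open variables, 8 fits only lane 3 (and all 7 values in {0, 2, 3, 4, 5, 7, 8} must be used), so lane 3 = 8.
The 6 still-open variables draw from only 6 values {0, 2, 3, 4, 5, 7}, so each is used; only lane 2 can be 2, hence lane 2 = 2.
Among the 5 still-open variables, 0 fits only lane 8 (and all 5 values in {0, 3, 4, 5, 7} must be used), so lane 8 = 0.

0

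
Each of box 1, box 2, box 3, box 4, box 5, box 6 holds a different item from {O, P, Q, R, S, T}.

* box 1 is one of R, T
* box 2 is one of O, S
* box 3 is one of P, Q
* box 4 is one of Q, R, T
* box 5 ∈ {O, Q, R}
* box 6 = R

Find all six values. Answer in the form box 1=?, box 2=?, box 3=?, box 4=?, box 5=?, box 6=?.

box 1=T, box 2=S, box 3=P, box 4=Q, box 5=O, box 6=R

box 6 has just one choice, so box 6 = R. Remove R from box 1, box 4, box 5.
box 1 must be T (only option left). Strike T from box 4.
That leaves box 4 = Q. Eliminate Q elsewhere: box 3, box 5.
box 5's domain is down to {O}, so box 5 = O. Eliminate O elsewhere: box 2.
box 2 must be S (only option left).
That leaves box 3 = P.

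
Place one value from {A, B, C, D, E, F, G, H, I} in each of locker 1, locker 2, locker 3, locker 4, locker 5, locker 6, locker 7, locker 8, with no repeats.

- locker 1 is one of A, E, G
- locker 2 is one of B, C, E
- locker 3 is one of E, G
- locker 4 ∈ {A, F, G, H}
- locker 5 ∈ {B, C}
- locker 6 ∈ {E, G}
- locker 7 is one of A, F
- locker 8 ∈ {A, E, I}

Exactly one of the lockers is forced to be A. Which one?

locker 1

Among the 8 variables, H fits only locker 4 (and all 8 values in {A, B, C, E, F, G, H, I} must be used), so locker 4 = H.
The 7 still-open variables draw from only 7 values {A, B, C, E, F, G, I}, so each is used; only locker 7 can be F, hence locker 7 = F.
The 6 still-open variables draw from only 6 values {A, B, C, E, G, I}, so each is used; only locker 8 can be I, hence locker 8 = I.
Among the 5 still-open variables, A fits only locker 1 (and all 5 values in {A, B, C, E, G} must be used), so locker 1 = A.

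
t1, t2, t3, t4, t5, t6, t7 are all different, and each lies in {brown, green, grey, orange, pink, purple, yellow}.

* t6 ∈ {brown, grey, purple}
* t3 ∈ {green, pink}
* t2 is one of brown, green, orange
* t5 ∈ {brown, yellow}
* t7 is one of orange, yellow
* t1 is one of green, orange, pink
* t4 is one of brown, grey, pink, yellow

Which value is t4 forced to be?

Among the 7 variables, purple fits only t6 (and all 7 values in {brown, green, grey, orange, pink, purple, yellow} must be used), so t6 = purple.
Among the 6 still-open variables, grey fits only t4 (and all 6 values in {brown, green, grey, orange, pink, yellow} must be used), so t4 = grey.

grey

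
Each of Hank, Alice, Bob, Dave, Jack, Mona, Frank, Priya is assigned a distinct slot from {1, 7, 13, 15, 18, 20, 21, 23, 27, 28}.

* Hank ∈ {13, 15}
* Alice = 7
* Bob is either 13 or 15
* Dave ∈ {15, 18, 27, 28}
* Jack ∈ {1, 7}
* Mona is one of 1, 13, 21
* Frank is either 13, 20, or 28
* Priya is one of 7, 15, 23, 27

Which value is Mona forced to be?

21

Alice's domain is down to {7}, so Alice = 7. Strike 7 from Jack, Priya.
Jack's domain is down to {1}, so Jack = 1. Strike 1 from Mona.
Hank and Bob share exactly the 2 values {13, 15}; by pigeonhole those values go to them, so strike 13, 15 from Dave, Mona, Frank, Priya.
So Mona = 21.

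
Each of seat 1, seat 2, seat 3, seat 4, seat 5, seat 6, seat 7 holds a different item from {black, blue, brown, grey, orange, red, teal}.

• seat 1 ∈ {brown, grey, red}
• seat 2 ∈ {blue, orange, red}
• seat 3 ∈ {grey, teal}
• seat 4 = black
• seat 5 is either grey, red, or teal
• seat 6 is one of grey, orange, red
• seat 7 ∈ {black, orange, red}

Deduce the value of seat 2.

seat 4 has just one choice, so seat 4 = black. Eliminate black elsewhere: seat 7.
The 6 still-open variables together cover exactly {blue, brown, grey, orange, red, teal} — 6 values for 6 variables — and blue appears only in seat 2's list, so seat 2 = blue.

blue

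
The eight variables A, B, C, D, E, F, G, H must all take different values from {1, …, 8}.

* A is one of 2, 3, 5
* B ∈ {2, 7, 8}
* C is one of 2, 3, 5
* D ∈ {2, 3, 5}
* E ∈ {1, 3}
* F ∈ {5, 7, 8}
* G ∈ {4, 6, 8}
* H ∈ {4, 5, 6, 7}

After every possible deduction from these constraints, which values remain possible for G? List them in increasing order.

4, 6

The 8 variables draw from only 8 values {1, 2, 3, 4, 5, 6, 7, 8}, so each is used; only E can be 1, hence E = 1.
The 3 variables A, C, D are confined to {2, 3, 5}, which locks those values in; drop them from B, F, H.
The 2 variables B and F are confined to {7, 8}, which locks those values in; drop them from G, H.
No further eliminations apply; G can still be any of 4, 6.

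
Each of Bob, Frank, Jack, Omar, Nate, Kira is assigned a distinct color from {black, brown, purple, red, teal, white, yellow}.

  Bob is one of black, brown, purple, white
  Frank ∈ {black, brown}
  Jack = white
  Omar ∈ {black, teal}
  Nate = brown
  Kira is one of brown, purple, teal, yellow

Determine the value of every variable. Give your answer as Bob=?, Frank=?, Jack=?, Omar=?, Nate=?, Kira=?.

Bob=purple, Frank=black, Jack=white, Omar=teal, Nate=brown, Kira=yellow

Jack has just one choice, so Jack = white. So Bob can't be white.
Nate has just one choice, so Nate = brown. Remove brown from Bob, Frank, Kira.
Frank's domain is down to {black}, so Frank = black. So Bob, Omar can't be black.
Omar has just one choice, so Omar = teal. So Kira can't be teal.
Bob has just one choice, so Bob = purple. So Kira can't be purple.
Kira's domain is down to {yellow}, so Kira = yellow.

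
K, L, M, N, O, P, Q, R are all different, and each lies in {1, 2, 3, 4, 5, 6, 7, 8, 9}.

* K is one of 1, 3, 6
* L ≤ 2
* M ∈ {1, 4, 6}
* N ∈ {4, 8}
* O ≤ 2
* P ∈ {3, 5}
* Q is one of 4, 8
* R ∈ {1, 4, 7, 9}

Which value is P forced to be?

L and O between them cover only {1, 2} — a naked pair. Remove those values from K, M, R.
N and Q share exactly the 2 values {4, 8}; by pigeonhole those values go to them, so strike 4, 8 from M, R.
That leaves M = 6. Eliminate 6 elsewhere: K.
K has just one choice, so K = 3. Remove 3 from P.
So P = 5.

5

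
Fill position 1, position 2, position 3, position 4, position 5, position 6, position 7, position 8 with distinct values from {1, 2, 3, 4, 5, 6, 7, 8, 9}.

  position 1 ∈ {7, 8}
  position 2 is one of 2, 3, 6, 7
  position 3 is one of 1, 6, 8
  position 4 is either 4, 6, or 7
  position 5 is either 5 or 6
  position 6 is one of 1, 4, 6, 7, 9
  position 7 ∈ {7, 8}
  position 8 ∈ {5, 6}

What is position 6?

9

position 1 and position 7 between them cover only {7, 8} — a naked pair. Remove those values from position 2, position 3, position 4, position 6.
The 2 variables position 5 and position 8 are confined to {5, 6}, which locks those values in; drop them from position 2, position 3, position 4, position 6.
position 3 has just one choice, so position 3 = 1. Remove 1 from position 6.
position 4 has just one choice, so position 4 = 4. So position 6 can't be 4.
So position 6 = 9.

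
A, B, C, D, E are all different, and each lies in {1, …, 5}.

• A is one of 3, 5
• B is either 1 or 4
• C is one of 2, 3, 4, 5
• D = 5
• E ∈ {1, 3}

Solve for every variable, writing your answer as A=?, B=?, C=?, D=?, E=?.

D must be 5 (only option left). Eliminate 5 elsewhere: A, C.
That leaves A = 3. So C, E can't be 3.
E's domain is down to {1}, so E = 1. Strike 1 from B.
B has just one choice, so B = 4. So C can't be 4.
C has just one choice, so C = 2.

A=3, B=4, C=2, D=5, E=1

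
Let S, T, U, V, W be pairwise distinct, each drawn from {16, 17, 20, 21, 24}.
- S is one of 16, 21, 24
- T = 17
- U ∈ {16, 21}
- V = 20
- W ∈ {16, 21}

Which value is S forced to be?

24

T has just one choice, so T = 17.
V must be 20 (only option left).
The 3 still-open variables draw from only 3 values {16, 21, 24}, so each is used; only S can be 24, hence S = 24.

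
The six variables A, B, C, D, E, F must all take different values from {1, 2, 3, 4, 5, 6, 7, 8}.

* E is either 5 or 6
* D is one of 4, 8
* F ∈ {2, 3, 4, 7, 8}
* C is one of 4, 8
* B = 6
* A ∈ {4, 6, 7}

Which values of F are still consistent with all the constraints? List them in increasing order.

B must be 6 (only option left). So A, E can't be 6.
E has just one choice, so E = 5.
C and D share exactly the 2 values {4, 8}; by pigeonhole those values go to them, so strike 4, 8 from A, F.
A's domain is down to {7}, so A = 7. Remove 7 from F.
No further eliminations apply; F can still be any of 2, 3.

2, 3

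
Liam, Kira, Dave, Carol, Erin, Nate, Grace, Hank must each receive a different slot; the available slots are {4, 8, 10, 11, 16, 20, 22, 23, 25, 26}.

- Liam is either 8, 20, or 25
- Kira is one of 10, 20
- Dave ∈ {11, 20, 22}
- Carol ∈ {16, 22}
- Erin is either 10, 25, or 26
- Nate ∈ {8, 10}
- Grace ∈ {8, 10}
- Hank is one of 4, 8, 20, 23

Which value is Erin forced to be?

Nate and Grace between them cover only {8, 10} — a naked pair. Remove those values from Liam, Kira, Erin, Hank.
Kira's domain is down to {20}, so Kira = 20. So Liam, Dave, Hank can't be 20.
That leaves Liam = 25. Remove 25 from Erin.
So Erin = 26.

26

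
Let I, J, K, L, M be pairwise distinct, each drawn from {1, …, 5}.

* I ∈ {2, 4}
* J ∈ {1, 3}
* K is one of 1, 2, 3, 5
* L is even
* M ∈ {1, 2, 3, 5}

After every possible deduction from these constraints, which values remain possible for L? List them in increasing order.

2, 4

I and L between them cover only {2, 4} — a naked pair. Remove those values from K, M.
No further eliminations apply; L can still be any of 2, 4.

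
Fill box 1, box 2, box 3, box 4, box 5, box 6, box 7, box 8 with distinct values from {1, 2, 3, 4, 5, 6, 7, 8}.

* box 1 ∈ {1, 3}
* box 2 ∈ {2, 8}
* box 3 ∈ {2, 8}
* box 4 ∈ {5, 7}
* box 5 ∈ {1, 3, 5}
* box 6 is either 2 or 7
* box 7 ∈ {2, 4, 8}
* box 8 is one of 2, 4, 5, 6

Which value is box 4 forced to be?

Among the 8 variables, 6 fits only box 8 (and all 8 values in {1, 2, 3, 4, 5, 6, 7, 8} must be used), so box 8 = 6.
The 7 still-open variables together cover exactly {1, 2, 3, 4, 5, 7, 8} — 7 values for 7 variables — and 4 appears only in box 7's list, so box 7 = 4.
The 2 variables box 2 and box 3 are confined to {2, 8}, which locks those values in; drop them from box 6.
box 6's domain is down to {7}, so box 6 = 7. Strike 7 from box 4.
So box 4 = 5.

5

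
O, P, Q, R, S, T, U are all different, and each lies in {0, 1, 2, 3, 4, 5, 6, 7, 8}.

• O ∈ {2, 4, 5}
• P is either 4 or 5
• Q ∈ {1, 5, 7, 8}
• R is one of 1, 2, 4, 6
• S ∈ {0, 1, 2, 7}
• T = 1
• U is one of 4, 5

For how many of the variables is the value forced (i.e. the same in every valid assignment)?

3

T must be 1 (only option left). Eliminate 1 elsewhere: Q, R, S.
P and U between them cover only {4, 5} — a naked pair. Remove those values from O, Q, R.
O has just one choice, so O = 2. Remove 2 from R, S.
R has just one choice, so R = 6.
Determined: O=2, R=6, T=1. The other variables each still have more than one consistent value. That makes 3.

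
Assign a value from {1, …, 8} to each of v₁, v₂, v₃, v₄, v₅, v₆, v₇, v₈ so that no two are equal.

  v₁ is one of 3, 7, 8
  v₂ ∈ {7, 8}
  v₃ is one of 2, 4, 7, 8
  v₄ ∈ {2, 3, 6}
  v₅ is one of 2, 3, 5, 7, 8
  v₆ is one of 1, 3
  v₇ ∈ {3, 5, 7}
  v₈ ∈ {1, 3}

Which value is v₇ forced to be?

Among the 8 variables, 4 fits only v₃ (and all 8 values in {1, 2, 3, 4, 5, 6, 7, 8} must be used), so v₃ = 4.
The 7 still-open variables together cover exactly {1, 2, 3, 5, 6, 7, 8} — 7 values for 7 variables — and 6 appears only in v₄'s list, so v₄ = 6.
The 6 still-open variables together cover exactly {1, 2, 3, 5, 7, 8} — 6 values for 6 variables — and 2 appears only in v₅'s list, so v₅ = 2.
Among the 5 still-open variables, 5 fits only v₇ (and all 5 values in {1, 3, 5, 7, 8} must be used), so v₇ = 5.

5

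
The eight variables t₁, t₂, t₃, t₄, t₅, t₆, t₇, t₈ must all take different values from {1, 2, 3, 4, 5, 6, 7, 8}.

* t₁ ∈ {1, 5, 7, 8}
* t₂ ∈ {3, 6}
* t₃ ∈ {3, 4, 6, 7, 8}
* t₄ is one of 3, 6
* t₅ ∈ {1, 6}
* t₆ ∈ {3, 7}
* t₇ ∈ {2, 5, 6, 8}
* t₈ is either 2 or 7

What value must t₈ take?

2

Among the 8 variables, 4 fits only t₃ (and all 8 values in {1, 2, 3, 4, 5, 6, 7, 8} must be used), so t₃ = 4.
t₂ and t₄ share exactly the 2 values {3, 6}; by pigeonhole those values go to them, so strike 3, 6 from t₅, t₆, t₇.
t₅'s domain is down to {1}, so t₅ = 1. So t₁ can't be 1.
That leaves t₆ = 7. Remove 7 from t₁, t₈.
So t₈ = 2.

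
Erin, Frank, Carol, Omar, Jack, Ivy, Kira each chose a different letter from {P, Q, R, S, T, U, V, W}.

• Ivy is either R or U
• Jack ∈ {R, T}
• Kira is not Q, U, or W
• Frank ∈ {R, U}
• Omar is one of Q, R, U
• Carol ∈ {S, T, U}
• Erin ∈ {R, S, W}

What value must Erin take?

Frank and Ivy share exactly the 2 values {R, U}; by pigeonhole those values go to them, so strike R, U from Erin, Carol, Omar, Jack, Kira.
Omar's domain is down to {Q}, so Omar = Q.
Jack's domain is down to {T}, so Jack = T. Eliminate T elsewhere: Carol, Kira.
That leaves Carol = S. Strike S from Erin, Kira.
So Erin = W.

W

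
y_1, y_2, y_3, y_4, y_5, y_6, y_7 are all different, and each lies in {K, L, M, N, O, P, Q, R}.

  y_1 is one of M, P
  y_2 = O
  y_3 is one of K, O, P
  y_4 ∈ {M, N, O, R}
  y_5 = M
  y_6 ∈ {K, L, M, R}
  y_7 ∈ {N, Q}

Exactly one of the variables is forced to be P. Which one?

y_1

y_2 must be O (only option left). So y_3, y_4 can't be O.
y_5 must be M (only option left). So y_1, y_4, y_6 can't be M.
So P goes to y_1.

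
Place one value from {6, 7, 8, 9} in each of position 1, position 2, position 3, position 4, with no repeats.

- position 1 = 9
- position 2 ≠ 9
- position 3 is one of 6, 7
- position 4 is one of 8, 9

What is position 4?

position 1's domain is down to {9}, so position 1 = 9. So position 4 can't be 9.
So position 4 = 8.

8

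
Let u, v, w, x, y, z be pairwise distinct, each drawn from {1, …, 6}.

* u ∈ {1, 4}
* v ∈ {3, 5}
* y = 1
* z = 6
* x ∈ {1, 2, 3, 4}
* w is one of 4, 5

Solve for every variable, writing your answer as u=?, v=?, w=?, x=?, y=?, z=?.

u=4, v=3, w=5, x=2, y=1, z=6

y must be 1 (only option left). Strike 1 from u, x.
That leaves z = 6.
u's domain is down to {4}, so u = 4. Strike 4 from w, x.
w has just one choice, so w = 5. So v can't be 5.
v's domain is down to {3}, so v = 3. Remove 3 from x.
x has just one choice, so x = 2.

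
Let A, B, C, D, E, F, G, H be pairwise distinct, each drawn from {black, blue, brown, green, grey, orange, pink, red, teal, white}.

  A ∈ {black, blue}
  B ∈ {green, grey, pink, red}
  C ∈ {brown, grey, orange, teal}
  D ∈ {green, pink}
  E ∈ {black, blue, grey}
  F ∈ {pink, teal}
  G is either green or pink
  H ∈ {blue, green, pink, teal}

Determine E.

grey

D and G between them cover only {green, pink} — a naked pair. Remove those values from B, F, H.
That leaves F = teal. Remove teal from C, H.
H must be blue (only option left). Eliminate blue elsewhere: A, E.
A's domain is down to {black}, so A = black. So E can't be black.
So E = grey.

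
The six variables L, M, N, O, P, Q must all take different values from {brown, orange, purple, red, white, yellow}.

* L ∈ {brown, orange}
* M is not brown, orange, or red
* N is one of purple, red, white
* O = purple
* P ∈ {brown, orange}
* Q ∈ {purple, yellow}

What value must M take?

white

O's domain is down to {purple}, so O = purple. So M, N, Q can't be purple.
Q must be yellow (only option left). So M can't be yellow.
So M = white.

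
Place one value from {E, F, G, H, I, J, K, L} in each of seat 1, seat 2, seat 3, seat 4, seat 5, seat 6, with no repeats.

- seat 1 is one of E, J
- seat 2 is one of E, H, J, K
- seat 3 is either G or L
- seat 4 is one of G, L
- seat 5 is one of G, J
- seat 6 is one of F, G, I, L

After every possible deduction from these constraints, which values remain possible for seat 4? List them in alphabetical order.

G, L

seat 3 and seat 4 between them cover only {G, L} — a naked pair. Remove those values from seat 5, seat 6.
seat 5 must be J (only option left). So seat 1, seat 2 can't be J.
That leaves seat 1 = E. Eliminate E elsewhere: seat 2.
No further eliminations apply; seat 4 can still be any of G, L.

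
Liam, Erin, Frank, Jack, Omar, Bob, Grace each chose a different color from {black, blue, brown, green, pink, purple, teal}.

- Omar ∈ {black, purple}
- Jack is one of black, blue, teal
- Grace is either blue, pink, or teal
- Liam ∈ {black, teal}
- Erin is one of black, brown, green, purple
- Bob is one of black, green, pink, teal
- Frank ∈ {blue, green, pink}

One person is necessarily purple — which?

Omar

The 7 variables together cover exactly {black, blue, brown, green, pink, purple, teal} — 7 values for 7 variables — and brown appears only in Erin's list, so Erin = brown.
The 6 still-open variables draw from only 6 values {black, blue, green, pink, purple, teal}, so each is used; only Omar can be purple, hence Omar = purple.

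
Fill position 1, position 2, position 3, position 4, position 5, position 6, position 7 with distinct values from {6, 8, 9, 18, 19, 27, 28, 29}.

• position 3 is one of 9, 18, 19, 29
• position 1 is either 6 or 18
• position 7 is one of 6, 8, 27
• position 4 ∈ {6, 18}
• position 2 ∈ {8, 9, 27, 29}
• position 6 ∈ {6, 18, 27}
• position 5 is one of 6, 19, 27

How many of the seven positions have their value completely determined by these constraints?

position 1 and position 4 share exactly the 2 values {6, 18}; by pigeonhole those values go to them, so strike 6, 18 from position 3, position 5, position 6, position 7.
position 6 must be 27 (only option left). Eliminate 27 elsewhere: position 2, position 5, position 7.
That leaves position 7 = 8. So position 2 can't be 8.
position 5's domain is down to {19}, so position 5 = 19. Strike 19 from position 3.
Determined: position 5=19, position 6=27, position 7=8. The other positions each still have more than one consistent value. That makes 3.

3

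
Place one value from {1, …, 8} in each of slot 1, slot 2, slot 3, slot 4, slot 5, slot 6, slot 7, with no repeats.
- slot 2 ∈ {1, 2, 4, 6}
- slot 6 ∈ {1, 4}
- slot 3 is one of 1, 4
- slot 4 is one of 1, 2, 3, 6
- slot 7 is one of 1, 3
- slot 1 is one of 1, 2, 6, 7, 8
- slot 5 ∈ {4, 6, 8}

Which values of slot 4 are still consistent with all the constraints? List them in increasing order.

The 7 variables together cover exactly {1, 2, 3, 4, 6, 7, 8} — 7 values for 7 variables — and 7 appears only in slot 1's list, so slot 1 = 7.
The 6 still-open variables together cover exactly {1, 2, 3, 4, 6, 8} — 6 values for 6 variables — and 8 appears only in slot 5's list, so slot 5 = 8.
slot 3 and slot 6 share exactly the 2 values {1, 4}; by pigeonhole those values go to them, so strike 1, 4 from slot 2, slot 4, slot 7.
slot 7 has just one choice, so slot 7 = 3. Remove 3 from slot 4.
No further eliminations apply; slot 4 can still be any of 2, 6.

2, 6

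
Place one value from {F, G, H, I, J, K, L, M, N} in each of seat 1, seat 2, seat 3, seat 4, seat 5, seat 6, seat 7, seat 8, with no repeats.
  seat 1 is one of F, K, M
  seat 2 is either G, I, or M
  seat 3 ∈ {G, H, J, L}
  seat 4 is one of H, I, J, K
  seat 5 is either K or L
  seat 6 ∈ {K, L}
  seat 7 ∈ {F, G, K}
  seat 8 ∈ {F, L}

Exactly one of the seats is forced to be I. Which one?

seat 2

seat 5 and seat 6 between them cover only {K, L} — a naked pair. Remove those values from seat 1, seat 3, seat 4, seat 7, seat 8.
seat 8 has just one choice, so seat 8 = F. So seat 1, seat 7 can't be F.
seat 1 has just one choice, so seat 1 = M. Remove M from seat 2.
seat 7 has just one choice, so seat 7 = G. Remove G from seat 2, seat 3.
So I goes to seat 2.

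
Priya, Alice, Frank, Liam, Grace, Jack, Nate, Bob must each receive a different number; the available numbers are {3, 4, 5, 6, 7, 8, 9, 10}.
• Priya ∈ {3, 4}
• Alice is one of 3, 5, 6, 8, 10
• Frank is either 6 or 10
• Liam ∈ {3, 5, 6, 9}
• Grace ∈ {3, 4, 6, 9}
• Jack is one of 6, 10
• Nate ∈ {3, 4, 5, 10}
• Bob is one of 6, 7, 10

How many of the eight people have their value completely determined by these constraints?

2

The 8 variables together cover exactly {3, 4, 5, 6, 7, 8, 9, 10} — 8 values for 8 variables — and 7 appears only in Bob's list, so Bob = 7.
The 7 still-open variables draw from only 7 values {3, 4, 5, 6, 8, 9, 10}, so each is used; only Alice can be 8, hence Alice = 8.
The 2 variables Frank and Jack are confined to {6, 10}, which locks those values in; drop them from Liam, Grace, Nate.
Determined: Alice=8, Bob=7. The other people each still have more than one consistent value. That makes 2.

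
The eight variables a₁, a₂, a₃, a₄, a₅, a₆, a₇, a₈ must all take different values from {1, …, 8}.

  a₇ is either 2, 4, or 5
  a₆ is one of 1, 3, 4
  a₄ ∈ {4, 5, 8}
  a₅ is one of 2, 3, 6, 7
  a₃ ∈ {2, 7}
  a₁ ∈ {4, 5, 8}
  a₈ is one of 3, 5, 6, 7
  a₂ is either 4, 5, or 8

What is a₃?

The 8 variables draw from only 8 values {1, 2, 3, 4, 5, 6, 7, 8}, so each is used; only a₆ can be 1, hence a₆ = 1.
The 3 variables a₁, a₂, a₄ are confined to {4, 5, 8}, which locks those values in; drop them from a₇, a₈.
That leaves a₇ = 2. Strike 2 from a₃, a₅.
So a₃ = 7.

7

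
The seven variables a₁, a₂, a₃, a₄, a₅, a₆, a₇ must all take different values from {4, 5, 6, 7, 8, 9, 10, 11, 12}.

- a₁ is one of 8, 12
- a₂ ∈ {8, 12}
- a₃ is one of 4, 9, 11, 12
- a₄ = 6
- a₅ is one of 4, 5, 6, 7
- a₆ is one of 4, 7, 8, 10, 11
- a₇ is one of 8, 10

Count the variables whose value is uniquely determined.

a₄ has just one choice, so a₄ = 6. So a₅ can't be 6.
The 2 variables a₁ and a₂ are confined to {8, 12}, which locks those values in; drop them from a₃, a₆, a₇.
a₇ must be 10 (only option left). So a₆ can't be 10.
Determined: a₄=6, a₇=10. The other variables each still have more than one consistent value. That makes 2.

2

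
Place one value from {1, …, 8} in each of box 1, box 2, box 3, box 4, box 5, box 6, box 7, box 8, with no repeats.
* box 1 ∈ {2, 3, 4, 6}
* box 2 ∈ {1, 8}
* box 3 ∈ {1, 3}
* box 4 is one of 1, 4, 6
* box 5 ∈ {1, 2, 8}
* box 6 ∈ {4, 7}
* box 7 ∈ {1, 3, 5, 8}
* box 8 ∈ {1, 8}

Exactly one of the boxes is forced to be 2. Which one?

Among the 8 variables, 5 fits only box 7 (and all 8 values in {1, 2, 3, 4, 5, 6, 7, 8} must be used), so box 7 = 5.
The 7 still-open variables draw from only 7 values {1, 2, 3, 4, 6, 7, 8}, so each is used; only box 6 can be 7, hence box 6 = 7.
The 2 variables box 2 and box 8 are confined to {1, 8}, which locks those values in; drop them from box 3, box 4, box 5.
So 2 goes to box 5.

box 5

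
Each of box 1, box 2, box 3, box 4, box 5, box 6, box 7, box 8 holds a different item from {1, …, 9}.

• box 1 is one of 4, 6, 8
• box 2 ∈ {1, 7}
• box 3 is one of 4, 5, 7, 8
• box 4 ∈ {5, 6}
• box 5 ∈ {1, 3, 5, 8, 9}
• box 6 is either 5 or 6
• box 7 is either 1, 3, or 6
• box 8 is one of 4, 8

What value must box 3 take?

The 8 variables draw from only 8 values {1, 3, 4, 5, 6, 7, 8, 9}, so each is used; only box 5 can be 9, hence box 5 = 9.
Among the 7 still-open variables, 3 fits only box 7 (and all 7 values in {1, 3, 4, 5, 6, 7, 8} must be used), so box 7 = 3.
The 6 still-open variables draw from only 6 values {1, 4, 5, 6, 7, 8}, so each is used; only box 2 can be 1, hence box 2 = 1.
The 5 still-open variables draw from only 5 values {4, 5, 6, 7, 8}, so each is used; only box 3 can be 7, hence box 3 = 7.

7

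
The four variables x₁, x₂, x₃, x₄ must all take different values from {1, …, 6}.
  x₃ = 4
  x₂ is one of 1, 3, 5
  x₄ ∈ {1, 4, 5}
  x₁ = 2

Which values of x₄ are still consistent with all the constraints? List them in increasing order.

1, 5

x₁ has just one choice, so x₁ = 2.
That leaves x₃ = 4. Remove 4 from x₄.
No further eliminations apply; x₄ can still be any of 1, 5.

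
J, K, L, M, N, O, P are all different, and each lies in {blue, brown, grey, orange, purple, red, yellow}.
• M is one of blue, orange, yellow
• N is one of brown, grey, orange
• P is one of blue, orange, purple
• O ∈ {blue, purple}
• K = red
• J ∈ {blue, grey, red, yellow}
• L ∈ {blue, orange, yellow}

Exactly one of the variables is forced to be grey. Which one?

K must be red (only option left). Strike red from J.
The 6 still-open variables together cover exactly {blue, brown, grey, orange, purple, yellow} — 6 values for 6 variables — and brown appears only in N's list, so N = brown.
The 5 still-open variables together cover exactly {blue, grey, orange, purple, yellow} — 5 values for 5 variables — and grey appears only in J's list, so J = grey.

J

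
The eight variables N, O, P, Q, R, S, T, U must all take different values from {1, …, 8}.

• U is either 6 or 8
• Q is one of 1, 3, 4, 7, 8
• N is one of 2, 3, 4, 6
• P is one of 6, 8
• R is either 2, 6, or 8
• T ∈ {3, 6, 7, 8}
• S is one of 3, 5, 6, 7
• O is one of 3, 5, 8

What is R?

2

Among the 8 variables, 1 fits only Q (and all 8 values in {1, 2, 3, 4, 5, 6, 7, 8} must be used), so Q = 1.
Among the 7 still-open variables, 4 fits only N (and all 7 values in {2, 3, 4, 5, 6, 7, 8} must be used), so N = 4.
Among the 6 still-open variables, 2 fits only R (and all 6 values in {2, 3, 5, 6, 7, 8} must be used), so R = 2.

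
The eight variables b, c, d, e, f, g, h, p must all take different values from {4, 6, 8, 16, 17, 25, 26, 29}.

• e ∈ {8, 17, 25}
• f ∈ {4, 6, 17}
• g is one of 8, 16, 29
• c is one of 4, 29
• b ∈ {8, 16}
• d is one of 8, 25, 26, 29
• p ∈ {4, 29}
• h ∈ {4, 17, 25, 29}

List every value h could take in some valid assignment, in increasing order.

17, 25

The 8 variables together cover exactly {4, 6, 8, 16, 17, 25, 26, 29} — 8 values for 8 variables — and 6 appears only in f's list, so f = 6.
Among the 7 still-open variables, 26 fits only d (and all 7 values in {4, 8, 16, 17, 25, 26, 29} must be used), so d = 26.
The 2 variables c and p are confined to {4, 29}, which locks those values in; drop them from g, h.
b and g between them cover only {8, 16} — a naked pair. Remove those values from e.
No further eliminations apply; h can still be any of 17, 25.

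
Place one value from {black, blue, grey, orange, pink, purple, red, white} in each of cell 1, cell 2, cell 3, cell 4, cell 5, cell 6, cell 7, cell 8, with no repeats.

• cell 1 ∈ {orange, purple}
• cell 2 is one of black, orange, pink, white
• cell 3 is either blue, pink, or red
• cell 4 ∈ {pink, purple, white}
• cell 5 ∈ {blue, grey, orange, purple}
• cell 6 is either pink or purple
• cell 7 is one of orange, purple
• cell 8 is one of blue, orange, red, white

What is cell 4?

white

Among the 8 variables, black fits only cell 2 (and all 8 values in {black, blue, grey, orange, pink, purple, red, white} must be used), so cell 2 = black.
The 7 still-open variables together cover exactly {blue, grey, orange, pink, purple, red, white} — 7 values for 7 variables — and grey appears only in cell 5's list, so cell 5 = grey.
cell 1 and cell 7 between them cover only {orange, purple} — a naked pair. Remove those values from cell 4, cell 6, cell 8.
cell 6 must be pink (only option left). So cell 3, cell 4 can't be pink.
So cell 4 = white.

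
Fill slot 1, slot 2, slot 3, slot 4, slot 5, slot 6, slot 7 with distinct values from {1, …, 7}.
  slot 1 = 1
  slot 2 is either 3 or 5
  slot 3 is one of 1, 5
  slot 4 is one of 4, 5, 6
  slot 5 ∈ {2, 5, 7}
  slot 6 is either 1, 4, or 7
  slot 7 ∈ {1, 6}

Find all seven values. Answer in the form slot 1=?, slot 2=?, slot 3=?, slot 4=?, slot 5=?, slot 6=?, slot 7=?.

slot 1 must be 1 (only option left). Remove 1 from slot 3, slot 6, slot 7.
slot 3 must be 5 (only option left). So slot 2, slot 4, slot 5 can't be 5.
That leaves slot 7 = 6. Eliminate 6 elsewhere: slot 4.
slot 2 has just one choice, so slot 2 = 3.
That leaves slot 4 = 4. Remove 4 from slot 6.
slot 6 must be 7 (only option left). Remove 7 from slot 5.
slot 5's domain is down to {2}, so slot 5 = 2.

slot 1=1, slot 2=3, slot 3=5, slot 4=4, slot 5=2, slot 6=7, slot 7=6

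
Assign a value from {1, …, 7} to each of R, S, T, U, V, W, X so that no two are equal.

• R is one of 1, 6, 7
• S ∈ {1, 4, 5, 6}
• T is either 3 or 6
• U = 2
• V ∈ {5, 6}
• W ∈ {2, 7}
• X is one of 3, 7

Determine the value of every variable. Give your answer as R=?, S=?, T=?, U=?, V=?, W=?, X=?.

U's domain is down to {2}, so U = 2. So W can't be 2.
That leaves W = 7. Remove 7 from R, X.
That leaves X = 3. Eliminate 3 elsewhere: T.
T's domain is down to {6}, so T = 6. Eliminate 6 elsewhere: R, S, V.
That leaves V = 5. Remove 5 from S.
R has just one choice, so R = 1. Remove 1 from S.
S must be 4 (only option left).

R=1, S=4, T=6, U=2, V=5, W=7, X=3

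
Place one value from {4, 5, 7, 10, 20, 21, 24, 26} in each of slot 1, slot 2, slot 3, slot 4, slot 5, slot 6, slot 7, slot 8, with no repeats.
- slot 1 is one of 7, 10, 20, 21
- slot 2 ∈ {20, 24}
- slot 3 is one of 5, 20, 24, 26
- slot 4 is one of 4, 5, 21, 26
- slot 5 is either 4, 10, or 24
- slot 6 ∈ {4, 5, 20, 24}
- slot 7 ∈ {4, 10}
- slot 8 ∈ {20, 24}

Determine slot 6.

The 8 variables together cover exactly {4, 5, 7, 10, 20, 21, 24, 26} — 8 values for 8 variables — and 7 appears only in slot 1's list, so slot 1 = 7.
Among the 7 still-open variables, 21 fits only slot 4 (and all 7 values in {4, 5, 10, 20, 21, 24, 26} must be used), so slot 4 = 21.
The 6 still-open variables draw from only 6 values {4, 5, 10, 20, 24, 26}, so each is used; only slot 3 can be 26, hence slot 3 = 26.
Among the 5 still-open variables, 5 fits only slot 6 (and all 5 values in {4, 5, 10, 20, 24} must be used), so slot 6 = 5.

5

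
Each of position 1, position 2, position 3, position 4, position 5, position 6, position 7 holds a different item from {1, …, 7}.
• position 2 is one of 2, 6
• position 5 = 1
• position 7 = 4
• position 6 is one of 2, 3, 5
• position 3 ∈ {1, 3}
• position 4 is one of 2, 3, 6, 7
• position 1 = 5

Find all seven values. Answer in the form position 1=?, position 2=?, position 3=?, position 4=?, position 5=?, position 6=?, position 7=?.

position 1 must be 5 (only option left). Remove 5 from position 6.
position 5's domain is down to {1}, so position 5 = 1. Eliminate 1 elsewhere: position 3.
position 7 must be 4 (only option left).
position 3's domain is down to {3}, so position 3 = 3. Remove 3 from position 4, position 6.
position 6 has just one choice, so position 6 = 2. Strike 2 from position 2, position 4.
position 2 must be 6 (only option left). Eliminate 6 elsewhere: position 4.
position 4's domain is down to {7}, so position 4 = 7.

position 1=5, position 2=6, position 3=3, position 4=7, position 5=1, position 6=2, position 7=4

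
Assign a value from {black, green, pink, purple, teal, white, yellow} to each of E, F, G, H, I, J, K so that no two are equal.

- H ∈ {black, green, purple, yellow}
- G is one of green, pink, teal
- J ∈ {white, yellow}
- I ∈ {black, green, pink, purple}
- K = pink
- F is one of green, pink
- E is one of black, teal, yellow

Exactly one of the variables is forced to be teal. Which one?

G

K has just one choice, so K = pink. So F, G, I can't be pink.
F's domain is down to {green}, so F = green. Eliminate green elsewhere: G, H, I.
So teal goes to G.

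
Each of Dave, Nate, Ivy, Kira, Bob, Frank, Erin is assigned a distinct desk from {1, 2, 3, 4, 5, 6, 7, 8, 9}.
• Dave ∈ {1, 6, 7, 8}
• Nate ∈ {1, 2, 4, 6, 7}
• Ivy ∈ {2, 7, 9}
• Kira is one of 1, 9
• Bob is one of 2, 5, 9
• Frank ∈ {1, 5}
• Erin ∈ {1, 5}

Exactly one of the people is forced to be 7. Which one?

Ivy

Frank and Erin between them cover only {1, 5} — a naked pair. Remove those values from Dave, Nate, Kira, Bob.
Kira must be 9 (only option left). Strike 9 from Ivy, Bob.
That leaves Bob = 2. Remove 2 from Nate, Ivy.
So 7 goes to Ivy.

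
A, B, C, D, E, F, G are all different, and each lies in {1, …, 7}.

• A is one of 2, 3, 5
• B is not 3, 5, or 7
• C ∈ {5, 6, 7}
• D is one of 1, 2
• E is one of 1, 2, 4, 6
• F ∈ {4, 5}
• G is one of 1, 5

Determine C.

Among the 7 variables, 3 fits only A (and all 7 values in {1, 2, 3, 4, 5, 6, 7} must be used), so A = 3.
The 6 still-open variables draw from only 6 values {1, 2, 4, 5, 6, 7}, so each is used; only C can be 7, hence C = 7.

7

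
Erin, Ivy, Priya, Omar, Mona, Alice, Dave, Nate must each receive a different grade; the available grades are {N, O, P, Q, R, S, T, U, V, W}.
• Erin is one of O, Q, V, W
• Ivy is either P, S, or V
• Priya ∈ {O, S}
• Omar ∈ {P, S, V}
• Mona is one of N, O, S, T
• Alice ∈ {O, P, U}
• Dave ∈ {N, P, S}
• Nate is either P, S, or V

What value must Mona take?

T

Ivy, Omar, Nate share exactly the 3 values {P, S, V}; by pigeonhole those values go to them, so strike P, S, V from Erin, Priya, Mona, Alice, Dave.
Priya must be O (only option left). So Erin, Mona, Alice can't be O.
Alice must be U (only option left).
Dave's domain is down to {N}, so Dave = N. So Mona can't be N.
So Mona = T.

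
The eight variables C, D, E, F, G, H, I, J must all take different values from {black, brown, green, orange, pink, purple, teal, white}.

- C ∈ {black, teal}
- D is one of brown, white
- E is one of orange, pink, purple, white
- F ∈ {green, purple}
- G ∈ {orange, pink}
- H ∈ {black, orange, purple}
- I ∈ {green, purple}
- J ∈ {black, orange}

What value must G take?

The 8 variables together cover exactly {black, brown, green, orange, pink, purple, teal, white} — 8 values for 8 variables — and brown appears only in D's list, so D = brown.
The 7 still-open variables draw from only 7 values {black, green, orange, pink, purple, teal, white}, so each is used; only C can be teal, hence C = teal.
The 6 still-open variables draw from only 6 values {black, green, orange, pink, purple, white}, so each is used; only E can be white, hence E = white.
The 5 still-open variables together cover exactly {black, green, orange, pink, purple} — 5 values for 5 variables — and pink appears only in G's list, so G = pink.

pink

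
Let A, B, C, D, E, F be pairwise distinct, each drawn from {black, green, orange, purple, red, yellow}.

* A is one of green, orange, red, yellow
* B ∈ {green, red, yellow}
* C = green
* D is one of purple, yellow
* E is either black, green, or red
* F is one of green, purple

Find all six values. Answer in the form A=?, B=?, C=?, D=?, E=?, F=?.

C's domain is down to {green}, so C = green. Remove green from A, B, E, F.
F's domain is down to {purple}, so F = purple. Eliminate purple elsewhere: D.
That leaves D = yellow. So A, B can't be yellow.
B's domain is down to {red}, so B = red. Strike red from A, E.
That leaves E = black.
A's domain is down to {orange}, so A = orange.

A=orange, B=red, C=green, D=yellow, E=black, F=purple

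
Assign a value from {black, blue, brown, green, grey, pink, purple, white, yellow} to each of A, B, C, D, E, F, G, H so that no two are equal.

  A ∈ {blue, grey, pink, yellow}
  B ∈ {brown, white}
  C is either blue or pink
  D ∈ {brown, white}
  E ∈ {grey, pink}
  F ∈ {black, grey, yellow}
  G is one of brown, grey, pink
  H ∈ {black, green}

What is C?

blue

The 8 variables together cover exactly {black, blue, brown, green, grey, pink, white, yellow} — 8 values for 8 variables — and green appears only in H's list, so H = green.
The 7 still-open variables together cover exactly {black, blue, brown, grey, pink, white, yellow} — 7 values for 7 variables — and black appears only in F's list, so F = black.
The 6 still-open variables draw from only 6 values {blue, brown, grey, pink, white, yellow}, so each is used; only A can be yellow, hence A = yellow.
Among the 5 still-open variables, blue fits only C (and all 5 values in {blue, brown, grey, pink, white} must be used), so C = blue.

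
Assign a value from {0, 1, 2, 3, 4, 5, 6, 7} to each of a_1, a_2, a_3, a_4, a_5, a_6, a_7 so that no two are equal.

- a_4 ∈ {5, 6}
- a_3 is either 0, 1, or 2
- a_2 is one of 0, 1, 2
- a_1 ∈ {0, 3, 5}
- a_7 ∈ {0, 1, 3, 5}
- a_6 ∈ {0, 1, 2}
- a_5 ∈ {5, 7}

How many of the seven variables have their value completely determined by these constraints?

Among the 7 variables, 6 fits only a_4 (and all 7 values in {0, 1, 2, 3, 5, 6, 7} must be used), so a_4 = 6.
The 6 still-open variables together cover exactly {0, 1, 2, 3, 5, 7} — 6 values for 6 variables — and 7 appears only in a_5's list, so a_5 = 7.
The 3 variables a_2, a_3, a_6 are confined to {0, 1, 2}, which locks those values in; drop them from a_1, a_7.
Determined: a_4=6, a_5=7. The other variables each still have more than one consistent value. That makes 2.

2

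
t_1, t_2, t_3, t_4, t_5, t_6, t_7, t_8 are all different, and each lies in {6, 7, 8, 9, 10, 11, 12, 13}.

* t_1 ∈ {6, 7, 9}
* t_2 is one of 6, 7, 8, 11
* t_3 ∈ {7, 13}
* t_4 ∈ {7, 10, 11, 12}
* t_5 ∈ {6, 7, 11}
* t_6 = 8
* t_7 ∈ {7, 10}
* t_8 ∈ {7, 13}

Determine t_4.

t_6 has just one choice, so t_6 = 8. Eliminate 8 elsewhere: t_2.
The 7 still-open variables draw from only 7 values {6, 7, 9, 10, 11, 12, 13}, so each is used; only t_1 can be 9, hence t_1 = 9.
The 6 still-open variables draw from only 6 values {6, 7, 10, 11, 12, 13}, so each is used; only t_4 can be 12, hence t_4 = 12.

12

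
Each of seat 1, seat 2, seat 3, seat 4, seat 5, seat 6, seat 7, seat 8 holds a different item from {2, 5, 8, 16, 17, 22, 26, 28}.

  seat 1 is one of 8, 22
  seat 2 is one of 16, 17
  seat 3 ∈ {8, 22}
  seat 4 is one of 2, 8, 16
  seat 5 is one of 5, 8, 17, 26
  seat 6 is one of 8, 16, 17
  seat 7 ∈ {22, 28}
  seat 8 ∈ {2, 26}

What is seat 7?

Among the 8 variables, 5 fits only seat 5 (and all 8 values in {2, 5, 8, 16, 17, 22, 26, 28} must be used), so seat 5 = 5.
The 7 still-open variables draw from only 7 values {2, 8, 16, 17, 22, 26, 28}, so each is used; only seat 8 can be 26, hence seat 8 = 26.
Among the 6 still-open variables, 2 fits only seat 4 (and all 6 values in {2, 8, 16, 17, 22, 28} must be used), so seat 4 = 2.
Among the 5 still-open variables, 28 fits only seat 7 (and all 5 values in {8, 16, 17, 22, 28} must be used), so seat 7 = 28.

28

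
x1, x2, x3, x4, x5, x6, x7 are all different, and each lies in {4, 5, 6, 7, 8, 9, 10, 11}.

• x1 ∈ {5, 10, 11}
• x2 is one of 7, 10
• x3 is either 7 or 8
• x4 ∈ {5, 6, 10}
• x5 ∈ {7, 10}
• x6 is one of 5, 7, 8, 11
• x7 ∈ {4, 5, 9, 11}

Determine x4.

6

x2 and x5 between them cover only {7, 10} — a naked pair. Remove those values from x1, x3, x4, x6.
That leaves x3 = 8. Strike 8 from x6.
x1 and x6 share exactly the 2 values {5, 11}; by pigeonhole those values go to them, so strike 5, 11 from x4, x7.
So x4 = 6.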